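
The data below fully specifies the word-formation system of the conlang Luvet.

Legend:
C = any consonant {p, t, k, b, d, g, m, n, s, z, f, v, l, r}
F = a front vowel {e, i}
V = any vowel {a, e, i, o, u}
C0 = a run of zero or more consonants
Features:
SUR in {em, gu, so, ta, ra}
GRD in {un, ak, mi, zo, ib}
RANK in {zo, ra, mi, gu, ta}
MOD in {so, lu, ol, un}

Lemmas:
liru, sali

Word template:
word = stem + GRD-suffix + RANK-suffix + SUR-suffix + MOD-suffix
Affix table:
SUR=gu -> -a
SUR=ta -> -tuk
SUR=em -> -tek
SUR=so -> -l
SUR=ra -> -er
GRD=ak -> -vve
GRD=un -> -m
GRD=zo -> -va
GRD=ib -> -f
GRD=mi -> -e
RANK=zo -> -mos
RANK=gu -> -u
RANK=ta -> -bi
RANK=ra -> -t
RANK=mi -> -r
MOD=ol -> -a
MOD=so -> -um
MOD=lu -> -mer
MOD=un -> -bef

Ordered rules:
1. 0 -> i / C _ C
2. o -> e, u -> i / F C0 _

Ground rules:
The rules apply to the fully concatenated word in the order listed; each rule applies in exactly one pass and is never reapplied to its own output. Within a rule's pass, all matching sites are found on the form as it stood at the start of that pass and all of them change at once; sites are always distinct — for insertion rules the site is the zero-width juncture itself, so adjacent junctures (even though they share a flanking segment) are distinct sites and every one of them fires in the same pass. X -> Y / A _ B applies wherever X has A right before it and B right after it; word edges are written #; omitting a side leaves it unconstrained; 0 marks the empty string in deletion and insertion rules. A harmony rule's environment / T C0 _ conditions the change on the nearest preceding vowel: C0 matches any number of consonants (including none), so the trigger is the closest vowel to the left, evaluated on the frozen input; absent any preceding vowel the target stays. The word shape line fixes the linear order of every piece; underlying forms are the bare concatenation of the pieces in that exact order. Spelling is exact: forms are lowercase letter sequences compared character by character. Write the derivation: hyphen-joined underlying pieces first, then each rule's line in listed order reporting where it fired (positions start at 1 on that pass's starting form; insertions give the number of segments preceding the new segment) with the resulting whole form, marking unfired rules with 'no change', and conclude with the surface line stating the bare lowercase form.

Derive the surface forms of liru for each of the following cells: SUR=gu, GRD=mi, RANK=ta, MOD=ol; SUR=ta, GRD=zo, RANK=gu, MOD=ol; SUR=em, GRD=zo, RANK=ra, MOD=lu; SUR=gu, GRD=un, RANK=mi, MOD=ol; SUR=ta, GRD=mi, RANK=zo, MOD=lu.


cell SUR=gu, GRD=mi, RANK=ta, MOD=ol:
underlying: liru-e-bi-a-a
1. 0 -> i / C _ C: no change
2. o -> e, u -> i / F C0 _: fires at position(s) 4: liriebiaa
surface: liriebiaa

cell SUR=ta, GRD=zo, RANK=gu, MOD=ol:
underlying: liru-va-u-tuk-a
1. 0 -> i / C _ C: no change
2. o -> e, u -> i / F C0 _: fires at position(s) 4: lirivautuka
surface: lirivautuka

cell SUR=em, GRD=zo, RANK=ra, MOD=lu:
underlying: liru-va-t-tek-mer
1. 0 -> i / C _ C: inserts after position(s) 7, 10: liruvatitekimer
2. o -> e, u -> i / F C0 _: fires at position(s) 4: lirivatitekimer
surface: lirivatitekimer

cell SUR=gu, GRD=un, RANK=mi, MOD=ol:
underlying: liru-m-r-a-a
1. 0 -> i / C _ C: inserts after position(s) 5: lirumiraa
2. o -> e, u -> i / F C0 _: fires at position(s) 4: lirimiraa
surface: lirimiraa

cell SUR=ta, GRD=mi, RANK=zo, MOD=lu:
underlying: liru-e-mos-tuk-mer
1. 0 -> i / C _ C: inserts after position(s) 8, 11: liruemositukimer
2. o -> e, u -> i / F C0 _: fires at position(s) 4, 7, 11: liriemesitikimer
surface: liriemesitikimer


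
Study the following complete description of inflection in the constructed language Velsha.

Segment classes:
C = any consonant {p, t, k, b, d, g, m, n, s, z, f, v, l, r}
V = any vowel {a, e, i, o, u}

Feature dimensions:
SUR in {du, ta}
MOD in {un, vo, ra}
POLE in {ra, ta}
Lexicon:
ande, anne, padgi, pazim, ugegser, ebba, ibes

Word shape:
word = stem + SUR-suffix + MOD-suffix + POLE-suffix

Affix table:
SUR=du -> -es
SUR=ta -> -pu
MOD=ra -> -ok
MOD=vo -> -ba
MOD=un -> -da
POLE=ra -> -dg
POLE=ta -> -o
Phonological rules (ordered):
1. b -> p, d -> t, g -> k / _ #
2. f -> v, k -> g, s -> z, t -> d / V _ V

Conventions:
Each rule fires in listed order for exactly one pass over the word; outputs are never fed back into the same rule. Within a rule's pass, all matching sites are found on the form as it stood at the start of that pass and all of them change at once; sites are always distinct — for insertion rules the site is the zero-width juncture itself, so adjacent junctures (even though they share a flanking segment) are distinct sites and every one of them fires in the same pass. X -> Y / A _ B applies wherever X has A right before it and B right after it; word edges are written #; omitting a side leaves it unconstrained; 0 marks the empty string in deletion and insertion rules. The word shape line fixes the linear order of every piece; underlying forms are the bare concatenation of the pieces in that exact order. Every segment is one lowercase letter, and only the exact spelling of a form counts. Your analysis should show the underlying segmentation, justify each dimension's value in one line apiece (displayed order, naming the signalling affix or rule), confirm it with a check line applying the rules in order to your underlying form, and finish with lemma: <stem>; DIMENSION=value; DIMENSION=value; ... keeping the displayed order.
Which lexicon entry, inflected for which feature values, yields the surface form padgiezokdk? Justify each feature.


underlying: padgi-es-ok-dg
SUR=du - signalled by the affix -es
MOD=ra - signalled by the affix -ok
POLE=ra - signalled by the affix -dg
check: padgiesokdg -> padgiesokdk -> padgiezokdk
lemma: padgi; SUR=du; MOD=ra; POLE=ra


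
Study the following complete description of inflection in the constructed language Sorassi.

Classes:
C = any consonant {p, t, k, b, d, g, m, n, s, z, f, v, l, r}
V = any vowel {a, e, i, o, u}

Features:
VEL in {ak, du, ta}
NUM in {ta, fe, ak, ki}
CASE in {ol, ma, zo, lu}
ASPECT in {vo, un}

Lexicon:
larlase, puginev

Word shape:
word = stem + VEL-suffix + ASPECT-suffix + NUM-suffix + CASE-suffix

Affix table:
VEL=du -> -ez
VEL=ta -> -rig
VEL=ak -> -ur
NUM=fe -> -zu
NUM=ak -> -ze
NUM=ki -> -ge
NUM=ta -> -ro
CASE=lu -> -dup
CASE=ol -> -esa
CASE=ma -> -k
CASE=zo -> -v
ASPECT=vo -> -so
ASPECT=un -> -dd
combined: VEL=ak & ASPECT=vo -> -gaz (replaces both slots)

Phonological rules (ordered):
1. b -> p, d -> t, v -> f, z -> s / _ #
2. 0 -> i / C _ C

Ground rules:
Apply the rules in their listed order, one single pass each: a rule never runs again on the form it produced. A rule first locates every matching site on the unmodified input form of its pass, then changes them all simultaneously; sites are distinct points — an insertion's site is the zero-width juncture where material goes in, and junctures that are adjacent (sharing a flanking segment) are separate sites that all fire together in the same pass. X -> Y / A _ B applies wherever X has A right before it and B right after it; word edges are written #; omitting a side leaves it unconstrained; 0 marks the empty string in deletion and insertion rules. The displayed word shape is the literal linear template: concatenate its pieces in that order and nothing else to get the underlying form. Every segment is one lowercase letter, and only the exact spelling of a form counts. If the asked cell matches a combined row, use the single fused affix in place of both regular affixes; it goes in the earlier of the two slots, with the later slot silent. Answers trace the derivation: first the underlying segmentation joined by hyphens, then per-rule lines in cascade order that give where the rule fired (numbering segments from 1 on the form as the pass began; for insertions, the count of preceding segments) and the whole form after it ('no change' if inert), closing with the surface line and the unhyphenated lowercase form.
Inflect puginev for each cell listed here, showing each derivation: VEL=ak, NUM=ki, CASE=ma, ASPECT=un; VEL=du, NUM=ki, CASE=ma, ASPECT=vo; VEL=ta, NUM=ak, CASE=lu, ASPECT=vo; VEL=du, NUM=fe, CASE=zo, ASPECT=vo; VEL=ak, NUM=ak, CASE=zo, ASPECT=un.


cell VEL=ak, NUM=ki, CASE=ma, ASPECT=un:
underlying: puginev-ur-dd-ge-k
1. b -> p, d -> t, v -> f, z -> s / _ #: no change
2. 0 -> i / C _ C: inserts after position(s) 9, 10, 11: puginevurididigek
surface: puginevurididigek

cell VEL=du, NUM=ki, CASE=ma, ASPECT=vo:
underlying: puginev-ez-so-ge-k
1. b -> p, d -> t, v -> f, z -> s / _ #: no change
2. 0 -> i / C _ C: inserts after position(s) 9: puginevezisogek
surface: puginevezisogek

cell VEL=ta, NUM=ak, CASE=lu, ASPECT=vo:
underlying: puginev-rig-so-ze-dup
1. b -> p, d -> t, v -> f, z -> s / _ #: no change
2. 0 -> i / C _ C: inserts after position(s) 7, 10: puginevirigisozedup
surface: puginevirigisozedup

cell VEL=du, NUM=fe, CASE=zo, ASPECT=vo:
underlying: puginev-ez-so-zu-v
1. b -> p, d -> t, v -> f, z -> s / _ #: fires at position(s) 14: puginevezsozuf
2. 0 -> i / C _ C: inserts after position(s) 9: puginevezisozuf
surface: puginevezisozuf

cell VEL=ak, NUM=ak, CASE=zo, ASPECT=un:
underlying: puginev-ur-dd-ze-v
1. b -> p, d -> t, v -> f, z -> s / _ #: fires at position(s) 14: puginevurddzef
2. 0 -> i / C _ C: inserts after position(s) 9, 10, 11: puginevurididizef
surface: puginevurididizef


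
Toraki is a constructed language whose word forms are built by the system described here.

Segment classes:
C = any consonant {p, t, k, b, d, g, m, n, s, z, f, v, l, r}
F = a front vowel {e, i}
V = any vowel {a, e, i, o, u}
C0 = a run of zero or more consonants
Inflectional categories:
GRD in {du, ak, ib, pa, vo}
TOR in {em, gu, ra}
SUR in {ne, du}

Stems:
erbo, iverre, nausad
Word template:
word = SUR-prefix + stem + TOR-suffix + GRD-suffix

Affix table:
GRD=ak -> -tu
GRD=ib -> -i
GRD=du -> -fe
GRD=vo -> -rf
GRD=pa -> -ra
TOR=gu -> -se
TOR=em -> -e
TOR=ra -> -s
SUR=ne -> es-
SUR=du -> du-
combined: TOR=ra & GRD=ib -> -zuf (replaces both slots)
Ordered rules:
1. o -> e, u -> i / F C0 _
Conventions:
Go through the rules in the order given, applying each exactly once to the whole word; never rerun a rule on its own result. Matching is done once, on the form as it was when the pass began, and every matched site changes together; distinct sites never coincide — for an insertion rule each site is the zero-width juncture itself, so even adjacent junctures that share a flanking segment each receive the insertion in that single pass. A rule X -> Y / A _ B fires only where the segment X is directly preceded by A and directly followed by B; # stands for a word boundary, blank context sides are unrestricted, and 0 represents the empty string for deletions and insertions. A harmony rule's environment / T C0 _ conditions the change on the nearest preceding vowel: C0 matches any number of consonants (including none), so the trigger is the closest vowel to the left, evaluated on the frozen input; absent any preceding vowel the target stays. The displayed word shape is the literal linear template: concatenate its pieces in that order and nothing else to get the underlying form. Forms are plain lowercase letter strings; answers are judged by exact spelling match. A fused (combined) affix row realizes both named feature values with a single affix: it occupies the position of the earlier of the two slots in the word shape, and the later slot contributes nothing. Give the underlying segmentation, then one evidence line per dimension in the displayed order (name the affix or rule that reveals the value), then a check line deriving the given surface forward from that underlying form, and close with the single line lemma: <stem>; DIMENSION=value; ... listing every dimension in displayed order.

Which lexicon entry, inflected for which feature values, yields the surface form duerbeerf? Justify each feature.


underlying: du-erbo-e-rf
GRD=vo - signalled by the affix -rf
TOR=em - signalled by the affix -e
SUR=du - signalled by the affix du-
check: duerboerf -> duerbeerf
lemma: erbo; GRD=vo; TOR=em; SUR=du


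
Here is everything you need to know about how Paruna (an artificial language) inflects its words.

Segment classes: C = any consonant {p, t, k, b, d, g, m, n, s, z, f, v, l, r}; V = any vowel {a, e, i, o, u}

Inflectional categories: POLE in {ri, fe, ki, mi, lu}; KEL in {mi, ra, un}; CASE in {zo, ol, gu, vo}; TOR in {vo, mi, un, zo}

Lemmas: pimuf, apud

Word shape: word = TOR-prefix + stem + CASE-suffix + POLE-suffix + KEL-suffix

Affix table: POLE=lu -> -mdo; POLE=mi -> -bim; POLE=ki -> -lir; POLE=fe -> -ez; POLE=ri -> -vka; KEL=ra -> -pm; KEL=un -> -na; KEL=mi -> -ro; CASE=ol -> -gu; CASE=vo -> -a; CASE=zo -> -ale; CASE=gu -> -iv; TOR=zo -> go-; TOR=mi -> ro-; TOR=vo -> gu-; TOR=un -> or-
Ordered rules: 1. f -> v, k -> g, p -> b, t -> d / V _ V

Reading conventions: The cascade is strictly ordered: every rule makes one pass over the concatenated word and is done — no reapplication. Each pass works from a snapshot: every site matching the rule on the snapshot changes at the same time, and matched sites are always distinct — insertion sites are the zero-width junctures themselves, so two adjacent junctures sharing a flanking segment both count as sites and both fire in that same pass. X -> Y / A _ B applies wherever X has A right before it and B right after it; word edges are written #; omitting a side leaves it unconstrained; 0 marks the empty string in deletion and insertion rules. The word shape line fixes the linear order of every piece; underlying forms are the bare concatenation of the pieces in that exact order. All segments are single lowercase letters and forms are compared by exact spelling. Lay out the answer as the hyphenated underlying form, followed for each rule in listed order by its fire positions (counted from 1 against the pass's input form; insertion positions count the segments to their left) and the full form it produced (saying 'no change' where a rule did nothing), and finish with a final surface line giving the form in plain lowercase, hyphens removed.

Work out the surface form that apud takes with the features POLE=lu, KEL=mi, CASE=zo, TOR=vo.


underlying: gu-apud-ale-mdo-ro
1. f -> v, k -> g, p -> b, t -> d / V _ V: fires at position(s) 4: guabudalemdoro
surface: guabudalemdoro


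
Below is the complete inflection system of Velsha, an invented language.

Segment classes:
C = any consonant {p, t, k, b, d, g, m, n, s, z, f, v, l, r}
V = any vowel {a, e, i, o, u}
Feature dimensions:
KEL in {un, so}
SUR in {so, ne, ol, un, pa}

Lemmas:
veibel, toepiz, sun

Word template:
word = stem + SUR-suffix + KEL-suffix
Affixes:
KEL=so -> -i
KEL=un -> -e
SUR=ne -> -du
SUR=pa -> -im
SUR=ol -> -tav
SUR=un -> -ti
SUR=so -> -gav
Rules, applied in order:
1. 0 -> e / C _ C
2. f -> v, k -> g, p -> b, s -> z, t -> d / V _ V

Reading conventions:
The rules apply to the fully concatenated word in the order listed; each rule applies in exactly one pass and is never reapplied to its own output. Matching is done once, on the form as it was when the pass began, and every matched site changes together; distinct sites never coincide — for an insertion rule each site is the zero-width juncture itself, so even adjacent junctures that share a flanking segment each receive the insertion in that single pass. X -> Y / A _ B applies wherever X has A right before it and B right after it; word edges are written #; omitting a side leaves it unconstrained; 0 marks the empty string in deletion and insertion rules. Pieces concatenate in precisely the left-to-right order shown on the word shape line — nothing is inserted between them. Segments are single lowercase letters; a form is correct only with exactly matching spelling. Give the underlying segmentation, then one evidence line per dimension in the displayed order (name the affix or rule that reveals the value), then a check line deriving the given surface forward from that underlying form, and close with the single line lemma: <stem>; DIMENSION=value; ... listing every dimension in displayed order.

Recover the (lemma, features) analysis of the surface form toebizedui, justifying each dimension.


underlying: toepiz-du-i
KEL=so - signalled by the affix -i
SUR=ne - signalled by the affix -du
check: toepizdui -> toepizedui -> toebizedui
lemma: toepiz; KEL=so; SUR=ne


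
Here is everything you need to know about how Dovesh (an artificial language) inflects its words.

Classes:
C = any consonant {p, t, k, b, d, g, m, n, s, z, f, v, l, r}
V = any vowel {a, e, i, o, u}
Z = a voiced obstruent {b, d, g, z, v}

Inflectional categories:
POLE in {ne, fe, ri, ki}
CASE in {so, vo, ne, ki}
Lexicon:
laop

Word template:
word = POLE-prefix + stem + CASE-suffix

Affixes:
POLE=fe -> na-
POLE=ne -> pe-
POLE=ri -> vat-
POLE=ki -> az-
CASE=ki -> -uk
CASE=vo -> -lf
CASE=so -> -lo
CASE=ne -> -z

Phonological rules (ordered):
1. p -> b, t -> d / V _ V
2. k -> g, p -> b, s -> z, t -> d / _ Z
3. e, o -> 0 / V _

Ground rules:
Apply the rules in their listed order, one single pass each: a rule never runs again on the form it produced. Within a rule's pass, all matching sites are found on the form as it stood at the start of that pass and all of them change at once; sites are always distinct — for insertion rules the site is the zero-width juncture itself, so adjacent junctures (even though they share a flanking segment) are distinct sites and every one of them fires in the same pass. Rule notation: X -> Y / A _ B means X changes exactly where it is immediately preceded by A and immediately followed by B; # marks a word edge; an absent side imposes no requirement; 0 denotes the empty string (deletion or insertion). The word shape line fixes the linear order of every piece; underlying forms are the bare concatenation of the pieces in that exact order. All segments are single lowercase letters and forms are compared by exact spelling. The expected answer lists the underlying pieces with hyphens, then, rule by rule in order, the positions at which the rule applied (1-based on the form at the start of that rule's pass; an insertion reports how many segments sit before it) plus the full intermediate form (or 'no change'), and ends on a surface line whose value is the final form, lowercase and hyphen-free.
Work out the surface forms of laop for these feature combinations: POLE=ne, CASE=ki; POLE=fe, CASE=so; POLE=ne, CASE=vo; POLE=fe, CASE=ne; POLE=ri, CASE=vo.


cell POLE=ne, CASE=ki:
underlying: pe-laop-uk
1. p -> b, t -> d / V _ V: fires at position(s) 6: pelaobuk
2. k -> g, p -> b, s -> z, t -> d / _ Z: no change
3. e, o -> 0 / V _: fires at position(s) 5: pelabuk
surface: pelabuk

cell POLE=fe, CASE=so:
underlying: na-laop-lo
1. p -> b, t -> d / V _ V: no change
2. k -> g, p -> b, s -> z, t -> d / _ Z: no change
3. e, o -> 0 / V _: fires at position(s) 5: nalaplo
surface: nalaplo

cell POLE=ne, CASE=vo:
underlying: pe-laop-lf
1. p -> b, t -> d / V _ V: no change
2. k -> g, p -> b, s -> z, t -> d / _ Z: no change
3. e, o -> 0 / V _: fires at position(s) 5: pelaplf
surface: pelaplf

cell POLE=fe, CASE=ne:
underlying: na-laop-z
1. p -> b, t -> d / V _ V: no change
2. k -> g, p -> b, s -> z, t -> d / _ Z: fires at position(s) 6: nalaobz
3. e, o -> 0 / V _: fires at position(s) 5: nalabz
surface: nalabz

cell POLE=ri, CASE=vo:
underlying: vat-laop-lf
1. p -> b, t -> d / V _ V: no change
2. k -> g, p -> b, s -> z, t -> d / _ Z: no change
3. e, o -> 0 / V _: fires at position(s) 6: vatlaplf
surface: vatlaplf


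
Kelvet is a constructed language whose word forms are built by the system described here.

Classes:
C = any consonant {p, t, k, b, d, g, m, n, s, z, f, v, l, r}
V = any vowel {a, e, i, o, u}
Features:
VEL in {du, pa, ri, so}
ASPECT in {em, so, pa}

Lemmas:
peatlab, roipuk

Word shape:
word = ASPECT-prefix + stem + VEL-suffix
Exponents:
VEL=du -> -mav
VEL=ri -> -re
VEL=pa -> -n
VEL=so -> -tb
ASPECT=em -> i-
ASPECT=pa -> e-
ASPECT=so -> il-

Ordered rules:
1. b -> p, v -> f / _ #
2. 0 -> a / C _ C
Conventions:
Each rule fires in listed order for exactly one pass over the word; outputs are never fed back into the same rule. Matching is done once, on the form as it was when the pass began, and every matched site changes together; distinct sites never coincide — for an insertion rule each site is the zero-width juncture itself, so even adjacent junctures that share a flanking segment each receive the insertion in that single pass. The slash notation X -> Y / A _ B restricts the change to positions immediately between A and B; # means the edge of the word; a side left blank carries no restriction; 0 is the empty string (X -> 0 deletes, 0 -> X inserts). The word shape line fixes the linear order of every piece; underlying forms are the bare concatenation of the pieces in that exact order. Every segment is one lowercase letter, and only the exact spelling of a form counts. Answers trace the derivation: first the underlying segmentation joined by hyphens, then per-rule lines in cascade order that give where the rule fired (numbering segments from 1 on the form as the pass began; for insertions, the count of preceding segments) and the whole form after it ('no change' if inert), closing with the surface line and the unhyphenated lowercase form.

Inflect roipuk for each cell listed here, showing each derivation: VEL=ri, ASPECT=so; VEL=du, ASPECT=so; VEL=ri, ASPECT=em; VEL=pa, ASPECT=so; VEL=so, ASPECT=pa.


cell VEL=ri, ASPECT=so:
underlying: il-roipuk-re
1. b -> p, v -> f / _ #: no change
2. 0 -> a / C _ C: inserts after position(s) 2, 8: ilaroipukare
surface: ilaroipukare

cell VEL=du, ASPECT=so:
underlying: il-roipuk-mav
1. b -> p, v -> f / _ #: fires at position(s) 11: ilroipukmaf
2. 0 -> a / C _ C: inserts after position(s) 2, 8: ilaroipukamaf
surface: ilaroipukamaf

cell VEL=ri, ASPECT=em:
underlying: i-roipuk-re
1. b -> p, v -> f / _ #: no change
2. 0 -> a / C _ C: inserts after position(s) 7: iroipukare
surface: iroipukare

cell VEL=pa, ASPECT=so:
underlying: il-roipuk-n
1. b -> p, v -> f / _ #: no change
2. 0 -> a / C _ C: inserts after position(s) 2, 8: ilaroipukan
surface: ilaroipukan

cell VEL=so, ASPECT=pa:
underlying: e-roipuk-tb
1. b -> p, v -> f / _ #: fires at position(s) 9: eroipuktp
2. 0 -> a / C _ C: inserts after position(s) 7, 8: eroipukatap
surface: eroipukatap


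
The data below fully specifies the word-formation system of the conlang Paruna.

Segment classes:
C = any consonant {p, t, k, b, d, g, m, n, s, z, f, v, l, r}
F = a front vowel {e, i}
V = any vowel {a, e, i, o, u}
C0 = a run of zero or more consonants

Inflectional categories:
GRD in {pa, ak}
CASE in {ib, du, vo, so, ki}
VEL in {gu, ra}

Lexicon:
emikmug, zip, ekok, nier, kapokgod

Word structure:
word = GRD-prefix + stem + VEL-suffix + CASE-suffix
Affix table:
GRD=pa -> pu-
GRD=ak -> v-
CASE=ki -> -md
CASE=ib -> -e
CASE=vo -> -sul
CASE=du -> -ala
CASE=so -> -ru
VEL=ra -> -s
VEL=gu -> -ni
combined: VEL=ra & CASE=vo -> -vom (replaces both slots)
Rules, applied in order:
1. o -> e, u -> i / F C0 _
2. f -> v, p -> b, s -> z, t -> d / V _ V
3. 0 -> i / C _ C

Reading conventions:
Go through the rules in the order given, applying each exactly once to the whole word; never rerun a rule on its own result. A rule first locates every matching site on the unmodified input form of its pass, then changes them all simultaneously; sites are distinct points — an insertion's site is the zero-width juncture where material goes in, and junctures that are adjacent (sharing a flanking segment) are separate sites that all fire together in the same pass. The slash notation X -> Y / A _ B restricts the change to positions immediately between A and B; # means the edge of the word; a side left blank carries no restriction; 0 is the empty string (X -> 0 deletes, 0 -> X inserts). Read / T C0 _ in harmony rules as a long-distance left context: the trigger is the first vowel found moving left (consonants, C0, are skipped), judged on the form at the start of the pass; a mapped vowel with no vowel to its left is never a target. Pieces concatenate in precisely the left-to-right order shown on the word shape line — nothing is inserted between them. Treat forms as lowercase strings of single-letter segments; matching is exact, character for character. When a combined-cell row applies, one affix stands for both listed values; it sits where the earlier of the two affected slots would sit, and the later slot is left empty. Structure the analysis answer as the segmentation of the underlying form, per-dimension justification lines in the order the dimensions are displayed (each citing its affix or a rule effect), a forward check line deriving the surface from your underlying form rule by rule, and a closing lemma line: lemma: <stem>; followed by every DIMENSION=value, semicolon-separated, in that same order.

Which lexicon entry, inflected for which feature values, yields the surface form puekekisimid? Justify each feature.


underlying: pu-ekok-s-md
GRD=pa - signalled by the affix pu-
CASE=ki - signalled by the affix -md
VEL=ra - signalled by the affix -s
check: puekoksmd -> puekeksmd -> puekeksmd -> puekekisimid
lemma: ekok; GRD=pa; CASE=ki; VEL=ra


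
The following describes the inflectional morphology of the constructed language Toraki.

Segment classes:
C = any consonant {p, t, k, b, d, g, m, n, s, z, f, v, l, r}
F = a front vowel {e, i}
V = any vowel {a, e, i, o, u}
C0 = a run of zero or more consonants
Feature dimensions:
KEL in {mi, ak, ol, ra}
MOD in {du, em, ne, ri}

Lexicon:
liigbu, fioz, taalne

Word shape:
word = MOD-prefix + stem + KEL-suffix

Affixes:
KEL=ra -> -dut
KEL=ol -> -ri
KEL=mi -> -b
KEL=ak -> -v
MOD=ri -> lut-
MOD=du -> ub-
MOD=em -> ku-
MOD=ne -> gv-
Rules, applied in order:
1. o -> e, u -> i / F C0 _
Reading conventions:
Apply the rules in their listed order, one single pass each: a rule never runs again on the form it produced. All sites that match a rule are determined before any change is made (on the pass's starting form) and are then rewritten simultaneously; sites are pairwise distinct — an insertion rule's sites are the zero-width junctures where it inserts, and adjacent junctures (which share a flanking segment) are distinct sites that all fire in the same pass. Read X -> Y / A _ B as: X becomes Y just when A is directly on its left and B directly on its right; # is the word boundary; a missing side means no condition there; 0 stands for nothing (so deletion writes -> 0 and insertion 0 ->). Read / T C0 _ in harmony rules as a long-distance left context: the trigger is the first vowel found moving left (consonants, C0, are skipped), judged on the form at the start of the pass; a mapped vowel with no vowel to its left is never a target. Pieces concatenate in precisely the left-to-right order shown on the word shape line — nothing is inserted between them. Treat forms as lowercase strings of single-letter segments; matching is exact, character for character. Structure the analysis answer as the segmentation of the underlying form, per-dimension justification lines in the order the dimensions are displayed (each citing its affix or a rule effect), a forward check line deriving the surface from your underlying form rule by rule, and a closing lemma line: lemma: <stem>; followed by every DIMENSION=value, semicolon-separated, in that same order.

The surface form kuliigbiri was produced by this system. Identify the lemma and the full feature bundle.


underlying: ku-liigbu-ri
KEL=ol - signalled by the affix -ri
MOD=em - signalled by the affix ku-
check: kuliigburi -> kuliigbiri
lemma: liigbu; KEL=ol; MOD=em


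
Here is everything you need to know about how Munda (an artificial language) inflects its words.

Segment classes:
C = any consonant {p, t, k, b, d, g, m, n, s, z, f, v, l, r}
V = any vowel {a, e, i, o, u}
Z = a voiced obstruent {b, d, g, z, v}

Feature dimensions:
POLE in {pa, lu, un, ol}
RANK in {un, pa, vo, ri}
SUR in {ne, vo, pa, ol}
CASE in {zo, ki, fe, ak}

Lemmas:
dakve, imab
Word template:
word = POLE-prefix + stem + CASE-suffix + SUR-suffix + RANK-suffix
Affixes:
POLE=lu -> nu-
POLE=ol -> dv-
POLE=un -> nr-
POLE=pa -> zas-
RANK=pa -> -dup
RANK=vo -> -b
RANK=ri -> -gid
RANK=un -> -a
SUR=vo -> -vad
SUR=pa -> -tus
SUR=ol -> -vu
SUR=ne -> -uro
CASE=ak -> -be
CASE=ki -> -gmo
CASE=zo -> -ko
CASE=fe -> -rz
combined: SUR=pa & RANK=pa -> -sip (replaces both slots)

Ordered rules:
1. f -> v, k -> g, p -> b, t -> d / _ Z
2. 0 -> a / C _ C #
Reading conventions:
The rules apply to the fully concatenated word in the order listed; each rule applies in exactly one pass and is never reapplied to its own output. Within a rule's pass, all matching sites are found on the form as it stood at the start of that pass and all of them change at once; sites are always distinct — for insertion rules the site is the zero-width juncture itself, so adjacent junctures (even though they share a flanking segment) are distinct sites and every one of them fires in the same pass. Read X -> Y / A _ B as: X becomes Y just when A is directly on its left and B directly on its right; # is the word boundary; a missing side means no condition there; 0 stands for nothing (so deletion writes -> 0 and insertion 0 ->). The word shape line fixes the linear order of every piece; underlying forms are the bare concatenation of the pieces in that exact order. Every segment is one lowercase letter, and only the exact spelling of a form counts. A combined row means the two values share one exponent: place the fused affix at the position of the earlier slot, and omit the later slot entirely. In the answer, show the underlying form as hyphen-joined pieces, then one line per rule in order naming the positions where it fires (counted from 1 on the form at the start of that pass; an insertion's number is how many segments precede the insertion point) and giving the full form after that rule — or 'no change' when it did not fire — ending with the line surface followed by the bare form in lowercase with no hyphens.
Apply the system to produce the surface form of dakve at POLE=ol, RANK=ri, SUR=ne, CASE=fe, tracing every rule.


underlying: dv-dakve-rz-uro-gid
1. f -> v, k -> g, p -> b, t -> d / _ Z: fires at position(s) 5: dvdagverzurogid
2. 0 -> a / C _ C #: no change
surface: dvdagverzurogid


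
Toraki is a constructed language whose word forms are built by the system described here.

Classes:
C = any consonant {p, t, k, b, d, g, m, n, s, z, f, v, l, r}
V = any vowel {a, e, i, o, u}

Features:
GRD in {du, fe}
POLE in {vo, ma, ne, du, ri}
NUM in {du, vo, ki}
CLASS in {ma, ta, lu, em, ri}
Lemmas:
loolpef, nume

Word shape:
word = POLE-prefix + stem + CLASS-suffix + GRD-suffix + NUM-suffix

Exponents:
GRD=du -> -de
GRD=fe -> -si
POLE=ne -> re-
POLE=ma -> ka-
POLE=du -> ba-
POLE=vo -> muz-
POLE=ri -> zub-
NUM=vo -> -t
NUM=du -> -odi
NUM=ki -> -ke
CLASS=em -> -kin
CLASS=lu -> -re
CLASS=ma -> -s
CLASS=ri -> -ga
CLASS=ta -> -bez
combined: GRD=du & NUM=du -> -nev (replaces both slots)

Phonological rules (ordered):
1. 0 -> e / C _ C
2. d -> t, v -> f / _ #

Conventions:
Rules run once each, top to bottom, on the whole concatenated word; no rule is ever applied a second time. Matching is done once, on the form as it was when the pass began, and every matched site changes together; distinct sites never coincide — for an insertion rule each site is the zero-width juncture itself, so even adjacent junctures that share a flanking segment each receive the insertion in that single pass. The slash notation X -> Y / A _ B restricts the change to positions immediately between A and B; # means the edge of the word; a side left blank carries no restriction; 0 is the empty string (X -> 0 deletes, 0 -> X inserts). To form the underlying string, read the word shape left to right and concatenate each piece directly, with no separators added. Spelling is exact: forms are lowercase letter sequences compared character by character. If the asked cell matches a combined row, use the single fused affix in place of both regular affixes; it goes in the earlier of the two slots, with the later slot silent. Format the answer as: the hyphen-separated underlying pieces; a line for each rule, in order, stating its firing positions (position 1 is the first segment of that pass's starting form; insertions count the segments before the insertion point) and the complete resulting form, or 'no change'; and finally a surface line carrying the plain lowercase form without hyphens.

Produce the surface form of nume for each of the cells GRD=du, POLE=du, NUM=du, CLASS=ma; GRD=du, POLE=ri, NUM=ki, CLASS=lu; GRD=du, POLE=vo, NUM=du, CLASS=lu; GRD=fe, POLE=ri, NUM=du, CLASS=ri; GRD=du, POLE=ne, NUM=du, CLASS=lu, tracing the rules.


cell GRD=du, POLE=du, NUM=du, CLASS=ma:
underlying: ba-nume-s-nev
1. 0 -> e / C _ C: inserts after position(s) 7: banumesenev
2. d -> t, v -> f / _ #: fires at position(s) 11: banumesenef
surface: banumesenef

cell GRD=du, POLE=ri, NUM=ki, CLASS=lu:
underlying: zub-nume-re-de-ke
1. 0 -> e / C _ C: inserts after position(s) 3: zubenumeredeke
2. d -> t, v -> f / _ #: no change
surface: zubenumeredeke

cell GRD=du, POLE=vo, NUM=du, CLASS=lu:
underlying: muz-nume-re-nev
1. 0 -> e / C _ C: inserts after position(s) 3: muzenumerenev
2. d -> t, v -> f / _ #: fires at position(s) 13: muzenumerenef
surface: muzenumerenef

cell GRD=fe, POLE=ri, NUM=du, CLASS=ri:
underlying: zub-nume-ga-si-odi
1. 0 -> e / C _ C: inserts after position(s) 3: zubenumegasiodi
2. d -> t, v -> f / _ #: no change
surface: zubenumegasiodi

cell GRD=du, POLE=ne, NUM=du, CLASS=lu:
underlying: re-nume-re-nev
1. 0 -> e / C _ C: no change
2. d -> t, v -> f / _ #: fires at position(s) 11: renumerenef
surface: renumerenef


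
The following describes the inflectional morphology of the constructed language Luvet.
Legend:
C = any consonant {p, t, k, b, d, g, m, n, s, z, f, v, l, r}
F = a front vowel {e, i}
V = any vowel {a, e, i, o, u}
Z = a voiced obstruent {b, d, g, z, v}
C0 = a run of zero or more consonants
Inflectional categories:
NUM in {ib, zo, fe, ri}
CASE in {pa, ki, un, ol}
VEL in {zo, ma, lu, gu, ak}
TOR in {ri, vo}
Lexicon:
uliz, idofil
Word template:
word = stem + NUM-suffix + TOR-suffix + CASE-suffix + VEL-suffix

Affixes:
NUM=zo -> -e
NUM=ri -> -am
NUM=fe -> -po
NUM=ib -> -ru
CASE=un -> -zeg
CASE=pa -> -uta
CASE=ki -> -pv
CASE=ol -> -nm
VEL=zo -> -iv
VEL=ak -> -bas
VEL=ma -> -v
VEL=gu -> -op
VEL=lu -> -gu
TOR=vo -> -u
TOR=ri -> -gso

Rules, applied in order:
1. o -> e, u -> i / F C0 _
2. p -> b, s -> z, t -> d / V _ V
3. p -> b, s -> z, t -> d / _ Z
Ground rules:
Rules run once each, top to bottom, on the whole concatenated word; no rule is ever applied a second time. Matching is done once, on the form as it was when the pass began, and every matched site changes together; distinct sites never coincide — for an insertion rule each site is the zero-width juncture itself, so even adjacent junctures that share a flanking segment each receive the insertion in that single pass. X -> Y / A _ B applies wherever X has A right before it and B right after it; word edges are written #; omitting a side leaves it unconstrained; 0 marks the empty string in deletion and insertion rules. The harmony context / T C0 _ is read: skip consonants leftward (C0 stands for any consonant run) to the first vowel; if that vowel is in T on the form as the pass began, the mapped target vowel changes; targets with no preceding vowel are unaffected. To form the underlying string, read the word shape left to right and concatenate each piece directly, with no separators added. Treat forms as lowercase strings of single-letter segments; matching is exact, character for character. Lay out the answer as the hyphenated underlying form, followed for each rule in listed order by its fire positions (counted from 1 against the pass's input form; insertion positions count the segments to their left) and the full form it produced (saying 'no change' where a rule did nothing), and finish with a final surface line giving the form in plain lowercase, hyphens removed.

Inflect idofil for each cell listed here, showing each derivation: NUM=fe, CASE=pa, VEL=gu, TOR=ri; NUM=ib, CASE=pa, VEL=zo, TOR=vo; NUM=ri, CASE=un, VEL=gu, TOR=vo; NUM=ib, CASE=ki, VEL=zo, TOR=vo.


cell NUM=fe, CASE=pa, VEL=gu, TOR=ri:
underlying: idofil-po-gso-uta-op
1. o -> e, u -> i / F C0 _: fires at position(s) 3, 8: idefilpegsoutaop
2. p -> b, s -> z, t -> d / V _ V: fires at position(s) 13: idefilpegsoudaop
3. p -> b, s -> z, t -> d / _ Z: no change
surface: idefilpegsoudaop

cell NUM=ib, CASE=pa, VEL=zo, TOR=vo:
underlying: idofil-ru-u-uta-iv
1. o -> e, u -> i / F C0 _: fires at position(s) 3, 8: idefilriuutaiv
2. p -> b, s -> z, t -> d / V _ V: fires at position(s) 11: idefilriuudaiv
3. p -> b, s -> z, t -> d / _ Z: no change
surface: idefilriuudaiv

cell NUM=ri, CASE=un, VEL=gu, TOR=vo:
underlying: idofil-am-u-zeg-op
1. o -> e, u -> i / F C0 _: fires at position(s) 3, 13: idefilamuzegep
2. p -> b, s -> z, t -> d / V _ V: no change
3. p -> b, s -> z, t -> d / _ Z: no change
surface: idefilamuzegep

cell NUM=ib, CASE=ki, VEL=zo, TOR=vo:
underlying: idofil-ru-u-pv-iv
1. o -> e, u -> i / F C0 _: fires at position(s) 3, 8: idefilriupviv
2. p -> b, s -> z, t -> d / V _ V: no change
3. p -> b, s -> z, t -> d / _ Z: fires at position(s) 10: idefilriubviv
surface: idefilriubviv


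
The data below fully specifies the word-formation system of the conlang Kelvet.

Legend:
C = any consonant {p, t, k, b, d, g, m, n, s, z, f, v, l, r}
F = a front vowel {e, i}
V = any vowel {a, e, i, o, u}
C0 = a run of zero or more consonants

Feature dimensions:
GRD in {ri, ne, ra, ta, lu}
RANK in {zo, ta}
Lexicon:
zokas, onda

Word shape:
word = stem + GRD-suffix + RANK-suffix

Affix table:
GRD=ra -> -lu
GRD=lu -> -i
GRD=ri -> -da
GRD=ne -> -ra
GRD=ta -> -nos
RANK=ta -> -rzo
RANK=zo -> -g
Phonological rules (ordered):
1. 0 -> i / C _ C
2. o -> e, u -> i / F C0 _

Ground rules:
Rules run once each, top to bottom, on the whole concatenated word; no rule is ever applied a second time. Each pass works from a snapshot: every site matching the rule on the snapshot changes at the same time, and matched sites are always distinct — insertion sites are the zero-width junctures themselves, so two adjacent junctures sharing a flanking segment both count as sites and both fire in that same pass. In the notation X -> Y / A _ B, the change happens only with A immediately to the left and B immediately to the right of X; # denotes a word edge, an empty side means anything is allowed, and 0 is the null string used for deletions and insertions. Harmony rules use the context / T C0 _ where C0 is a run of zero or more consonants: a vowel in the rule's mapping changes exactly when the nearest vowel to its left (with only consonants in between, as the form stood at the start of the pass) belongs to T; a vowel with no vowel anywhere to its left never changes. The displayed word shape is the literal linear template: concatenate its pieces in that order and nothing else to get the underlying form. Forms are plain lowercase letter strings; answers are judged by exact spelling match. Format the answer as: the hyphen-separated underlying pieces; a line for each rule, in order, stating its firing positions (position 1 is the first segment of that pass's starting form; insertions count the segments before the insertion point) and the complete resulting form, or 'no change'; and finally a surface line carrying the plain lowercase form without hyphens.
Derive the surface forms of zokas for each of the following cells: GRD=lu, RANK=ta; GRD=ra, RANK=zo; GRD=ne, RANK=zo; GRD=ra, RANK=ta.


cell GRD=lu, RANK=ta:
underlying: zokas-i-rzo
1. 0 -> i / C _ C: inserts after position(s) 7: zokasirizo
2. o -> e, u -> i / F C0 _: fires at position(s) 10: zokasirize
surface: zokasirize

cell GRD=ra, RANK=zo:
underlying: zokas-lu-g
1. 0 -> i / C _ C: inserts after position(s) 5: zokasilug
2. o -> e, u -> i / F C0 _: fires at position(s) 8: zokasilig
surface: zokasilig

cell GRD=ne, RANK=zo:
underlying: zokas-ra-g
1. 0 -> i / C _ C: inserts after position(s) 5: zokasirag
2. o -> e, u -> i / F C0 _: no change
surface: zokasirag

cell GRD=ra, RANK=ta:
underlying: zokas-lu-rzo
1. 0 -> i / C _ C: inserts after position(s) 5, 8: zokasilurizo
2. o -> e, u -> i / F C0 _: fires at position(s) 8, 12: zokasilirize
surface: zokasilirize


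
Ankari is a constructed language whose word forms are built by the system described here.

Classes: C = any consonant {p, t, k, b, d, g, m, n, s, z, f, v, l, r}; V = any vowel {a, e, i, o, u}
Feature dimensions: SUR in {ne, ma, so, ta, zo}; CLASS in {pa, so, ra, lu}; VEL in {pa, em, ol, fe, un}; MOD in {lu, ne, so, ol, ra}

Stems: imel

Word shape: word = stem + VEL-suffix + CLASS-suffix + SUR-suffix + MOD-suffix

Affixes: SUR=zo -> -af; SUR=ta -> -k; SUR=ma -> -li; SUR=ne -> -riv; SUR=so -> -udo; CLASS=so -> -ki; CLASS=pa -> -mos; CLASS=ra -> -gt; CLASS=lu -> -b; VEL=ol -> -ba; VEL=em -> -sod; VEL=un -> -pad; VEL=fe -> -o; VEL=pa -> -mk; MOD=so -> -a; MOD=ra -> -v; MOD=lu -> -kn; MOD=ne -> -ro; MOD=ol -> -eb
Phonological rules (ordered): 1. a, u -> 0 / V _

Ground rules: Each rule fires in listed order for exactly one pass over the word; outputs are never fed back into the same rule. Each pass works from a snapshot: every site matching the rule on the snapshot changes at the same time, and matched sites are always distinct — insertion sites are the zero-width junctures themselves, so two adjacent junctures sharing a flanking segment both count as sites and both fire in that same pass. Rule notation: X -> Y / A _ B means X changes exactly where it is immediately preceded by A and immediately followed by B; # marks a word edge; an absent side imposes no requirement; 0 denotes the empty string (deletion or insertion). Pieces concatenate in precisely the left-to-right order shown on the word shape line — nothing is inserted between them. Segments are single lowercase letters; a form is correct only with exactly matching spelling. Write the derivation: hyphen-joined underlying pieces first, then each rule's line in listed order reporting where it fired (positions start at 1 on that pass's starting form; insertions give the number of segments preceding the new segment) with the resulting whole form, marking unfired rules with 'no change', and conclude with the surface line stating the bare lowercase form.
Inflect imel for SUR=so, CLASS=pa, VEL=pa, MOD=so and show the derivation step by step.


underlying: imel-mk-mos-udo-a
1. a, u -> 0 / V _: fires at position(s) 13: imelmkmosudo
surface: imelmkmosudo
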